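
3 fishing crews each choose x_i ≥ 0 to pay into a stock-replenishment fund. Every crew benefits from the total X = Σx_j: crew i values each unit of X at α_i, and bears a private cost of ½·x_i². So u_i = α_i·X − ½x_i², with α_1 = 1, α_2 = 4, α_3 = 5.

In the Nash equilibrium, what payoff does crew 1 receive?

9.5

Crew i's FOC: ∂u_i/∂x_i = α_i − x_i = 0, so x_i* = α_i.
NE contributions = (1, 4, 5); X = 10.
u_1 = α_1·X − ½·(x_1)² = 1·10 − ½·1² = 9.5.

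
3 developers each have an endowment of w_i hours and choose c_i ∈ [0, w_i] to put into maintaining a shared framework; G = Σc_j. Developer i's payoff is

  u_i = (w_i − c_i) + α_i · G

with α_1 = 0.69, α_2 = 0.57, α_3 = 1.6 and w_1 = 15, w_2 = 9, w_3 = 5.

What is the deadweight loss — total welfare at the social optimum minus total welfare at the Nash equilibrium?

44.64

∂u_i/∂c_i = α_i − 1, so developer i contributes w_i if α_i > 1, else 0.
α_i > 1 for i ∈ {3}; NE contributions (0, 0, 5), G = 5.
W^NE = Σw_i − G^NE + (Σα_i)·G^NE = 29 + 1.86·5 = 38.3.
Planner: ∂(Σu_j)/∂c_i = Σα_j − 1 = 1.86 > 0, so everyone contributes w_i; G^SO = 29, W^SO = 29 + 1.86·29 = 82.94.
Deadweight loss = 44.64.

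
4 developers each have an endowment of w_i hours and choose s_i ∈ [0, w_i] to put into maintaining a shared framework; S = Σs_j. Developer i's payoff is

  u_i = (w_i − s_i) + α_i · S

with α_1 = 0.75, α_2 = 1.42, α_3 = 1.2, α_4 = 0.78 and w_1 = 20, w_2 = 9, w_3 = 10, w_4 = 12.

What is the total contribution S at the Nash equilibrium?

∂u_i/∂s_i = α_i − 1, so developer i contributes w_i if α_i > 1, else 0.
α_i > 1 for i ∈ {2, 3}; NE contributions (0, 9, 10, 0), S = 19.

19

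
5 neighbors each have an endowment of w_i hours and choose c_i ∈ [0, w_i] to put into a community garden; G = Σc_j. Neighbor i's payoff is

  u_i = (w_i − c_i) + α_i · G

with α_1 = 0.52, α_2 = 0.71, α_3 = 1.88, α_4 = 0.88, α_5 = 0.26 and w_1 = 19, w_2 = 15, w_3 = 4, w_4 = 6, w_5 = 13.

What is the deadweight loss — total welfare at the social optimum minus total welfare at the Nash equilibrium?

172.25

∂u_i/∂c_i = α_i − 1, so neighbor i contributes w_i if α_i > 1, else 0.
α_i > 1 for i ∈ {3}; NE contributions (0, 0, 4, 0, 0), G = 4.
W^NE = Σw_i − G^NE + (Σα_i)·G^NE = 57 + 3.25·4 = 70.
Planner: ∂(Σu_j)/∂c_i = Σα_j − 1 = 3.25 > 0, so everyone contributes w_i; G^SO = 57, W^SO = 57 + 3.25·57 = 242.25.
Deadweight loss = 172.25.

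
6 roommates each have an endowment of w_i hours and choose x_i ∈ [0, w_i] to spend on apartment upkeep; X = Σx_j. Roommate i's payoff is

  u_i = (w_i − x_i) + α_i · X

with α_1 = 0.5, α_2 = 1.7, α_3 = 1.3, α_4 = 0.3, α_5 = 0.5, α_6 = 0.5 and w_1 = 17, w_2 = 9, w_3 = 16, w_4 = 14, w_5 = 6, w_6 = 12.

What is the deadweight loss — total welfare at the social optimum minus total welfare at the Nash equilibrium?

∂u_i/∂x_i = α_i − 1, so roommate i contributes w_i if α_i > 1, else 0.
α_i > 1 for i ∈ {2, 3}; NE contributions (0, 9, 16, 0, 0, 0), X = 25.
W^NE = Σw_i − X^NE + (Σα_i)·X^NE = 74 + 3.8·25 = 169.
Planner: ∂(Σu_j)/∂x_i = Σα_j − 1 = 3.8 > 0, so everyone contributes w_i; X^SO = 74, W^SO = 74 + 3.8·74 = 355.2.
Deadweight loss = 186.2.

186.2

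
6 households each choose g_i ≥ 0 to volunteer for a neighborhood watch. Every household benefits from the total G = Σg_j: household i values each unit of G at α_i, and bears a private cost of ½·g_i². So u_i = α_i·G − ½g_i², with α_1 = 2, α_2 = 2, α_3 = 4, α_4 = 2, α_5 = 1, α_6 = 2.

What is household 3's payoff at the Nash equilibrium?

Household i's FOC: ∂u_i/∂g_i = α_i − g_i = 0, so g_i* = α_i.
NE contributions = (2, 2, 4, 2, 1, 2); G = 13.
u_3 = α_3·G − ½·(g_3)² = 4·13 − ½·4² = 44.

44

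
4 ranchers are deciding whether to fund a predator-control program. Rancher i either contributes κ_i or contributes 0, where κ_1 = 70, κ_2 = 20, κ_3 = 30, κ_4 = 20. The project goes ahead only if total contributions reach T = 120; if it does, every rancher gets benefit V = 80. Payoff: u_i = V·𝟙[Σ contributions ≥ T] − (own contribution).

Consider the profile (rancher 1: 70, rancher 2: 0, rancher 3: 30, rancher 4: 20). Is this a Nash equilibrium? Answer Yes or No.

Total = 120 ≥ 120: provided.
Rancher 1 (pledges 70, payoff 10): dropping to 0 → total 50, payoff 0. No gain.
Rancher 2 (pledges 0, payoff 80): pledging 20 → total 140, payoff 60. No gain.
Rancher 3 (pledges 30, payoff 50): dropping to 0 → total 90, payoff 0. No gain.
Rancher 4 (pledges 20, payoff 60): dropping to 0 → total 100, payoff 0. No gain.

Yes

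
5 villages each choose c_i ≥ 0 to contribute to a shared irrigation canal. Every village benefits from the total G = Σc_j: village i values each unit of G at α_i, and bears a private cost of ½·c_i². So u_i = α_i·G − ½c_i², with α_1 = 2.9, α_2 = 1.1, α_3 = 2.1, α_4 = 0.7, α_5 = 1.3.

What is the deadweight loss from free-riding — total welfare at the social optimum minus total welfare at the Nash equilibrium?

106.52

Village i's FOC: ∂u_i/∂c_i = α_i − c_i = 0, so c_i* = α_i.
NE contributions = (2.9, 1.1, 2.1, 0.7, 1.3); G = 8.1.
W^NE = (Σα)·G − ½Σα_i² = 8.1² − ½·16.21 = 57.505.
Planner sets c_i = Σα_j = 8.1 for every i, so G^SO = 5·8.1 = 40.5.
W^SO = (Σα)·G^SO − ½·5·(Σα)² = (5/2)·8.1² = 164.025.
Deadweight loss = W^SO − W^NE = 106.52.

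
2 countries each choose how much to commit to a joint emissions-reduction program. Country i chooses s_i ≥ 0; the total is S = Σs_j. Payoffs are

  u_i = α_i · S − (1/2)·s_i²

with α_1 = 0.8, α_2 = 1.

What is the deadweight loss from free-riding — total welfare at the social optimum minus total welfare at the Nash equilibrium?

0.82

Country i's FOC: ∂u_i/∂s_i = α_i − s_i = 0, so s_i* = α_i.
NE contributions = (0.8, 1); S = 1.8.
W^NE = (Σα)·S − ½Σα_i² = 1.8² − ½·1.64 = 2.42.
Planner sets s_i = Σα_j = 1.8 for every i, so S^SO = 2·1.8 = 3.6.
W^SO = (Σα)·S^SO − ½·2·(Σα)² = (2/2)·1.8² = 3.24.
Deadweight loss = W^SO − W^NE = 0.82.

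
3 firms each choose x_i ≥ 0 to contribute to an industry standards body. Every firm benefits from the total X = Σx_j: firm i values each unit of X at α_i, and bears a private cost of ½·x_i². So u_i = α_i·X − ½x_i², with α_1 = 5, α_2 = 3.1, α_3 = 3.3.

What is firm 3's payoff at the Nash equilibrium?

32.175

Firm i's FOC: ∂u_i/∂x_i = α_i − x_i = 0, so x_i* = α_i.
NE contributions = (5, 3.1, 3.3); X = 11.4.
u_3 = α_3·X − ½·(x_3)² = 3.3·11.4 − ½·3.3² = 32.175.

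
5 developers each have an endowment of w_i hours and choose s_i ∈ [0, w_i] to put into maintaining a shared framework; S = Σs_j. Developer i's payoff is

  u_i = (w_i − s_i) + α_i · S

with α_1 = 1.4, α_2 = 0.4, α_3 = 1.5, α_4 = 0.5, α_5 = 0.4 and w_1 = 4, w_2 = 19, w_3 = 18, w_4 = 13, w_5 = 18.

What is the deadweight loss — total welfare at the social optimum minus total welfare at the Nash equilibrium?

∂u_i/∂s_i = α_i − 1, so developer i contributes w_i if α_i > 1, else 0.
α_i > 1 for i ∈ {1, 3}; NE contributions (4, 0, 18, 0, 0), S = 22.
W^NE = Σw_i − S^NE + (Σα_i)·S^NE = 72 + 3.2·22 = 142.4.
Planner: ∂(Σu_j)/∂s_i = Σα_j − 1 = 3.2 > 0, so everyone contributes w_i; S^SO = 72, W^SO = 72 + 3.2·72 = 302.4.
Deadweight loss = 160.

160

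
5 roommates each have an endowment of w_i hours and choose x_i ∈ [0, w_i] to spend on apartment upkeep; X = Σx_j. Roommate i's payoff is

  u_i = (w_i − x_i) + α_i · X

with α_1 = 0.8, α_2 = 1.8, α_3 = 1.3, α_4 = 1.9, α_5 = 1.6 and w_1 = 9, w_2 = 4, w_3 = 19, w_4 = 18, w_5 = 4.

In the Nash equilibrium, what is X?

∂u_i/∂x_i = α_i − 1, so roommate i contributes w_i if α_i > 1, else 0.
α_i > 1 for i ∈ {2, 3, 4, 5}; NE contributions (0, 4, 19, 18, 4), X = 45.

45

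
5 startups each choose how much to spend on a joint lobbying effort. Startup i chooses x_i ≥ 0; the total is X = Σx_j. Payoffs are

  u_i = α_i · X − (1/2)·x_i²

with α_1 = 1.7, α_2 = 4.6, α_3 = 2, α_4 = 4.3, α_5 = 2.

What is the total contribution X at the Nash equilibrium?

Startup i's FOC: ∂u_i/∂x_i = α_i − x_i = 0, so x_i* = α_i.
NE contributions = (1.7, 4.6, 2, 4.3, 2); X = 14.6.

14.6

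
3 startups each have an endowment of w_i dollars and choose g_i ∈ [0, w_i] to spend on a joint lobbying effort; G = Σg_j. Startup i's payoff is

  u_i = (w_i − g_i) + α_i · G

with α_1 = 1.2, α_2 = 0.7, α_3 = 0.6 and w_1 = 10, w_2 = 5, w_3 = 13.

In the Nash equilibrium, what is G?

∂u_i/∂g_i = α_i − 1, so startup i contributes w_i if α_i > 1, else 0.
α_i > 1 for i ∈ {1}; NE contributions (10, 0, 0), G = 10.

10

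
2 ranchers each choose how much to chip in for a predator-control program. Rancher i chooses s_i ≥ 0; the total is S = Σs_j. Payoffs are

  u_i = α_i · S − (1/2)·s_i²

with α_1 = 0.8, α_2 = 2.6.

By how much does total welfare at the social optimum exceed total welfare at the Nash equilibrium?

3.7

Rancher i's FOC: ∂u_i/∂s_i = α_i − s_i = 0, so s_i* = α_i.
NE contributions = (0.8, 2.6); S = 3.4.
W^NE = (Σα)·S − ½Σα_i² = 3.4² − ½·7.4 = 7.86.
Planner sets s_i = Σα_j = 3.4 for every i, so S^SO = 2·3.4 = 6.8.
W^SO = (Σα)·S^SO − ½·2·(Σα)² = (2/2)·3.4² = 11.56.
Deadweight loss = W^SO − W^NE = 3.7.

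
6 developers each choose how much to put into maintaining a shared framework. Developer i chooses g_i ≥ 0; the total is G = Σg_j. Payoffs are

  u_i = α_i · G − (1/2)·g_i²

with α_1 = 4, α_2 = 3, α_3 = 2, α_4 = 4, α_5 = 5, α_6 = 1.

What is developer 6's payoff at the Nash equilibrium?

18.5

Developer i's FOC: ∂u_i/∂g_i = α_i − g_i = 0, so g_i* = α_i.
NE contributions = (4, 3, 2, 4, 5, 1); G = 19.
u_6 = α_6·G − ½·(g_6)² = 1·19 − ½·1² = 18.5.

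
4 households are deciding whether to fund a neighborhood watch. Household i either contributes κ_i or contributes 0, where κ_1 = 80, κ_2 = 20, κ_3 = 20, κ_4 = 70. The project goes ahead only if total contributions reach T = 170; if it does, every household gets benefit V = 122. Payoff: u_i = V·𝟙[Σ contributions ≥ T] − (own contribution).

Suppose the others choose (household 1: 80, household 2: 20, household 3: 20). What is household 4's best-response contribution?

70

Others' total = 120. Contributing 70 brings total to 190 ≥ 170: gain V − κ_4 = 52.
Best response: 70.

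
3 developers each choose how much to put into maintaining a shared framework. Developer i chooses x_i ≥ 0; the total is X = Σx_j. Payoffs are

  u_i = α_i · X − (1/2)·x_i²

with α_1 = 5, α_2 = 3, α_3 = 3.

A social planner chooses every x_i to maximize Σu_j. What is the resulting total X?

33

Planner FOC: ∂(Σu_j)/∂x_i = (Σα_j) − x_i = 0, so x_i^SO = Σα_j = 11 for every i; X^SO = 33.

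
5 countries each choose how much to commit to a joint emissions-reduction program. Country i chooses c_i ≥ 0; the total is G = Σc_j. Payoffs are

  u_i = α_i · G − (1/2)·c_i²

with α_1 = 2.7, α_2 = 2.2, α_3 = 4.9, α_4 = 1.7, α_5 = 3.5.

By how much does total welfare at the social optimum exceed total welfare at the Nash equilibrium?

Country i's FOC: ∂u_i/∂c_i = α_i − c_i = 0, so c_i* = α_i.
NE contributions = (2.7, 2.2, 4.9, 1.7, 3.5); G = 15.
W^NE = (Σα)·G − ½Σα_i² = 15² − ½·51.28 = 199.36.
Planner sets c_i = Σα_j = 15 for every i, so G^SO = 5·15 = 75.
W^SO = (Σα)·G^SO − ½·5·(Σα)² = (5/2)·15² = 562.5.
Deadweight loss = W^SO − W^NE = 363.14.

363.14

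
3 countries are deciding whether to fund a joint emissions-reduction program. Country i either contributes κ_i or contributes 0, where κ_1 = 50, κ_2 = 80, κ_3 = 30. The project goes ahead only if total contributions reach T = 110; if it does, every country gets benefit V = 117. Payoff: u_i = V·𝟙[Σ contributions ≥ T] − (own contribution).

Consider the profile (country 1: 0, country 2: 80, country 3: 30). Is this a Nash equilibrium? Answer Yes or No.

Yes

Total = 110 ≥ 110: provided.
Country 1 (pledges 0, payoff 117): pledging 50 → total 160, payoff 67. No gain.
Country 2 (pledges 80, payoff 37): dropping to 0 → total 30, payoff 0. No gain.
Country 3 (pledges 30, payoff 87): dropping to 0 → total 80, payoff 0. No gain.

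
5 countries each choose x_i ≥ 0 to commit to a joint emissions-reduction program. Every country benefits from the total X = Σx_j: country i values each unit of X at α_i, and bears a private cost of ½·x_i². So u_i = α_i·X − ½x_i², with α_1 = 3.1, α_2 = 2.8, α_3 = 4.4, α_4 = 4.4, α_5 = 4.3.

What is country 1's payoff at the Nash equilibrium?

54.095

Country i's FOC: ∂u_i/∂x_i = α_i − x_i = 0, so x_i* = α_i.
NE contributions = (3.1, 2.8, 4.4, 4.4, 4.3); X = 19.
u_1 = α_1·X − ½·(x_1)² = 3.1·19 − ½·3.1² = 54.095.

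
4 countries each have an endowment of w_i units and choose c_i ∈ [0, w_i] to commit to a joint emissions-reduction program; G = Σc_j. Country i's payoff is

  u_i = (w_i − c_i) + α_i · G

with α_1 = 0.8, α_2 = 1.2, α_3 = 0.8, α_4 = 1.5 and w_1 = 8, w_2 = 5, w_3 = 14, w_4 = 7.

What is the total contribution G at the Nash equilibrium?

12

∂u_i/∂c_i = α_i − 1, so country i contributes w_i if α_i > 1, else 0.
α_i > 1 for i ∈ {2, 4}; NE contributions (0, 5, 0, 7), G = 12.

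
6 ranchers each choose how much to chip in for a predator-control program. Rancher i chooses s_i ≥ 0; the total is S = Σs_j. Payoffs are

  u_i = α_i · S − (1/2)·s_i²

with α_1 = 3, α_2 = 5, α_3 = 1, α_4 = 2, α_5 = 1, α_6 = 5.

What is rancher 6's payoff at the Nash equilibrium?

Rancher i's FOC: ∂u_i/∂s_i = α_i − s_i = 0, so s_i* = α_i.
NE contributions = (3, 5, 1, 2, 1, 5); S = 17.
u_6 = α_6·S − ½·(s_6)² = 5·17 − ½·5² = 72.5.

72.5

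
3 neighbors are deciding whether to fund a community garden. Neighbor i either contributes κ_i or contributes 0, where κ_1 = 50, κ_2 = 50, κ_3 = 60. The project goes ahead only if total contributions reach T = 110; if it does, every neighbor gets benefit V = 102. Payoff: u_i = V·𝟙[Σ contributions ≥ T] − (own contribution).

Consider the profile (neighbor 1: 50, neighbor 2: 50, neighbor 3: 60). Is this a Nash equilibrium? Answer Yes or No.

No

Total = 160 ≥ 110: provided.
Neighbor 1 (pledges 50, payoff 52): dropping to 0 → total 110, payoff 102. Profitable deviation.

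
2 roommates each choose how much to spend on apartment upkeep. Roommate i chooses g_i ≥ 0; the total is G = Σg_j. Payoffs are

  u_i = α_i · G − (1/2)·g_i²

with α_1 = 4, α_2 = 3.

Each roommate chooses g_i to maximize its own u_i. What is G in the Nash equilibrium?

7

Roommate i's FOC: ∂u_i/∂g_i = α_i − g_i = 0, so g_i* = α_i.
NE contributions = (4, 3); G = 7.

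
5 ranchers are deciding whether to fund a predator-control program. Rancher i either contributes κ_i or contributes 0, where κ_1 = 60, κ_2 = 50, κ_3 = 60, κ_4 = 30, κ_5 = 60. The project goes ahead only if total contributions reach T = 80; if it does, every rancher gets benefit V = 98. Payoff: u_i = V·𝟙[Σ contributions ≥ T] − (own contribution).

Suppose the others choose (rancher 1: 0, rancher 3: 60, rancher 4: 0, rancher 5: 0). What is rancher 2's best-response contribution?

50

Others' total = 60. Contributing 50 brings total to 110 ≥ 80: gain V − κ_2 = 48.
Best response: 50.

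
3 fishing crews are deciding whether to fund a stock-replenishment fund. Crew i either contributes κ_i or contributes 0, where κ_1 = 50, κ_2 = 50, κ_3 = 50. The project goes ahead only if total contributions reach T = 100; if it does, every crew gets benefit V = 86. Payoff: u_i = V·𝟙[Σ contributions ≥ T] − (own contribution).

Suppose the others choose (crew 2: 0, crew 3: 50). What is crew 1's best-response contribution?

Others' total = 50. Contributing 50 brings total to 100 ≥ 100: gain V − κ_1 = 36.
Best response: 50.

50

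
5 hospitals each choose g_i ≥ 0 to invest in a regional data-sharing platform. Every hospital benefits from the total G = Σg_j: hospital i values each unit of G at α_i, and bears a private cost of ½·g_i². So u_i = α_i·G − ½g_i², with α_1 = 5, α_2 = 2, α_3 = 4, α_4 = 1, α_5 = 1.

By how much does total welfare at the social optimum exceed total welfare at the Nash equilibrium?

Hospital i's FOC: ∂u_i/∂g_i = α_i − g_i = 0, so g_i* = α_i.
NE contributions = (5, 2, 4, 1, 1); G = 13.
W^NE = (Σα)·G − ½Σα_i² = 13² − ½·47 = 145.5.
Planner sets g_i = Σα_j = 13 for every i, so G^SO = 5·13 = 65.
W^SO = (Σα)·G^SO − ½·5·(Σα)² = (5/2)·13² = 422.5.
Deadweight loss = W^SO − W^NE = 277.

277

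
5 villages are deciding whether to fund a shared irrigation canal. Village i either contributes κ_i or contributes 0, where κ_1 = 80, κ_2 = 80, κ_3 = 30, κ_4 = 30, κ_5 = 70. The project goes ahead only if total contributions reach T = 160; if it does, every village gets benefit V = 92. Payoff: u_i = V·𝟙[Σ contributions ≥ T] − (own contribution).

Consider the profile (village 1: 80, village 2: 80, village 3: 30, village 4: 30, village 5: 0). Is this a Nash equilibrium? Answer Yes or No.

Total = 220 ≥ 160: provided.
Village 1 (pledges 80, payoff 12): dropping to 0 → total 140, payoff 0. No gain.
Village 2 (pledges 80, payoff 12): dropping to 0 → total 140, payoff 0. No gain.
Village 3 (pledges 30, payoff 62): dropping to 0 → total 190, payoff 92. Profitable deviation.

No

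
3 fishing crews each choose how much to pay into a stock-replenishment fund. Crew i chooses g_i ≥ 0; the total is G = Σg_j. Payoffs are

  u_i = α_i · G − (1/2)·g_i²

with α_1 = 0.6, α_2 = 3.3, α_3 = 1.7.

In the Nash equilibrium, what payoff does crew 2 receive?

13.035

Crew i's FOC: ∂u_i/∂g_i = α_i − g_i = 0, so g_i* = α_i.
NE contributions = (0.6, 3.3, 1.7); G = 5.6.
u_2 = α_2·G − ½·(g_2)² = 3.3·5.6 − ½·3.3² = 13.035.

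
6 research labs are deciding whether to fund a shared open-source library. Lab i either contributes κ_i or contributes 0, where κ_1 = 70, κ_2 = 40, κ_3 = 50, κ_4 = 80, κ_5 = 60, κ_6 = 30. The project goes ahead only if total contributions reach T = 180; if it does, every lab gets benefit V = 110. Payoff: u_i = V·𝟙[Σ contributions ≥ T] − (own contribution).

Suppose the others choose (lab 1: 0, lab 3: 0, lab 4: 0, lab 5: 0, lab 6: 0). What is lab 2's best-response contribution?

0

Others' total = 0. Even contributing 40 gives 40 < 180: no benefit either way.
Best response: 0.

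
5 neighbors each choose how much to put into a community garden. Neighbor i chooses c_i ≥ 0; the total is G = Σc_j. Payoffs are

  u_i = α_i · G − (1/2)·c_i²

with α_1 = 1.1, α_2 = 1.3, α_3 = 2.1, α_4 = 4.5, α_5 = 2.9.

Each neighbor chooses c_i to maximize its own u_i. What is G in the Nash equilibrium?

11.9

Neighbor i's FOC: ∂u_i/∂c_i = α_i − c_i = 0, so c_i* = α_i.
NE contributions = (1.1, 1.3, 2.1, 4.5, 2.9); G = 11.9.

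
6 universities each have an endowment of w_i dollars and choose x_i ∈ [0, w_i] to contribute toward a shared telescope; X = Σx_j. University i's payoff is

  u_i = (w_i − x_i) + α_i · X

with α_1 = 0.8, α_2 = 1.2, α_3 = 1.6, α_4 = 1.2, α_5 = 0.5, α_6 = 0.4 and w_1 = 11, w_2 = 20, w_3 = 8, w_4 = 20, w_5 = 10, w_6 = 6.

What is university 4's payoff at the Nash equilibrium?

∂u_i/∂x_i = α_i − 1, so university i contributes w_i if α_i > 1, else 0.
α_i > 1 for i ∈ {2, 3, 4}; NE contributions (0, 20, 8, 20, 0, 0), X = 48.
u_4 = (20 − 20) + 1.2·48 = 57.6.

57.6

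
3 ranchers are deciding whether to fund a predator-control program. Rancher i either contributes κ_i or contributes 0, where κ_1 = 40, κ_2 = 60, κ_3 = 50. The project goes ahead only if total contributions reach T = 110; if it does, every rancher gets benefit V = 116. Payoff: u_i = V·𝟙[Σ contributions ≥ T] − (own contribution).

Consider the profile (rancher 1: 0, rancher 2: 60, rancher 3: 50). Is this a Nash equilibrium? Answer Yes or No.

Total = 110 ≥ 110: provided.
Rancher 1 (pledges 0, payoff 116): pledging 40 → total 150, payoff 76. No gain.
Rancher 2 (pledges 60, payoff 56): dropping to 0 → total 50, payoff 0. No gain.
Rancher 3 (pledges 50, payoff 66): dropping to 0 → total 60, payoff 0. No gain.

Yes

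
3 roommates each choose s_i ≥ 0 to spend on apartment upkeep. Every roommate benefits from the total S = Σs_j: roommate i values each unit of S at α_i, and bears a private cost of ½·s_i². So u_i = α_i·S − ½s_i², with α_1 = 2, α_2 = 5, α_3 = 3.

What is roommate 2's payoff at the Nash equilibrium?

37.5

Roommate i's FOC: ∂u_i/∂s_i = α_i − s_i = 0, so s_i* = α_i.
NE contributions = (2, 5, 3); S = 10.
u_2 = α_2·S − ½·(s_2)² = 5·10 − ½·5² = 37.5.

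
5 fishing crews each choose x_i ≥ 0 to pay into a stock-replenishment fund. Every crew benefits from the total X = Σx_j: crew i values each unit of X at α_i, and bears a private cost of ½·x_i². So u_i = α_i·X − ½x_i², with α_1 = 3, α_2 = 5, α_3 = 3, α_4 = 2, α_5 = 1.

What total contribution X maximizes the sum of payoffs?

Planner FOC: ∂(Σu_j)/∂x_i = (Σα_j) − x_i = 0, so x_i^SO = Σα_j = 14 for every i; X^SO = 70.

70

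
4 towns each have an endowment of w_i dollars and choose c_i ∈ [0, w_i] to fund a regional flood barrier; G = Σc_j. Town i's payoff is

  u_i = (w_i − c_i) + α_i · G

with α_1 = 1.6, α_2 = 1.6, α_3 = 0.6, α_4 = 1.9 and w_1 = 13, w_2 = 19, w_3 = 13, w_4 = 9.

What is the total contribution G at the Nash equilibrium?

∂u_i/∂c_i = α_i − 1, so town i contributes w_i if α_i > 1, else 0.
α_i > 1 for i ∈ {1, 2, 4}; NE contributions (13, 19, 0, 9), G = 41.

41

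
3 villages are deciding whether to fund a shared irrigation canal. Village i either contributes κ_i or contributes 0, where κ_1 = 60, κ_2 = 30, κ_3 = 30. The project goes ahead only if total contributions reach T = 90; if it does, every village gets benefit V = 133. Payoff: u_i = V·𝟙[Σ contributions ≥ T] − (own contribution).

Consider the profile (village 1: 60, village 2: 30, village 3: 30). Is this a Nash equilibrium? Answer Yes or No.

Total = 120 ≥ 90: provided.
Village 1 (pledges 60, payoff 73): dropping to 0 → total 60, payoff 0. No gain.
Village 2 (pledges 30, payoff 103): dropping to 0 → total 90, payoff 133. Profitable deviation.

No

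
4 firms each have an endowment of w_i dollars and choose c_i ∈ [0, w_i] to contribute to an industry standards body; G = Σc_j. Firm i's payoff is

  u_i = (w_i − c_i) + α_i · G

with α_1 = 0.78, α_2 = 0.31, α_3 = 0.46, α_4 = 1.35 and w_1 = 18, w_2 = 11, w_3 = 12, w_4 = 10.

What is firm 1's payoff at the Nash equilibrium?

∂u_i/∂c_i = α_i − 1, so firm i contributes w_i if α_i > 1, else 0.
α_i > 1 for i ∈ {4}; NE contributions (0, 0, 0, 10), G = 10.
u_1 = (18 − 0) + 0.78·10 = 25.8.

25.8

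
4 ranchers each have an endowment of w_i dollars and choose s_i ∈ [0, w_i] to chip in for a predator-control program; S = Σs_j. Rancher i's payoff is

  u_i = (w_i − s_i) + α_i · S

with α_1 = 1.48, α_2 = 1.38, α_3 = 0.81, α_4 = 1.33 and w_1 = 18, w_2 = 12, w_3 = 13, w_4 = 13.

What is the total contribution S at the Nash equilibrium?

∂u_i/∂s_i = α_i − 1, so rancher i contributes w_i if α_i > 1, else 0.
α_i > 1 for i ∈ {1, 2, 4}; NE contributions (18, 12, 0, 13), S = 43.

43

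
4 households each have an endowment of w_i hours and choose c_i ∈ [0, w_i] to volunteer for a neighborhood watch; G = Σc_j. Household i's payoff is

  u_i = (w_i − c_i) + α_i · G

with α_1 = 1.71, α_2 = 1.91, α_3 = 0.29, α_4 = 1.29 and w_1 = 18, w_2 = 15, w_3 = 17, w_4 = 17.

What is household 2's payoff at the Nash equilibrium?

∂u_i/∂c_i = α_i − 1, so household i contributes w_i if α_i > 1, else 0.
α_i > 1 for i ∈ {1, 2, 4}; NE contributions (18, 15, 0, 17), G = 50.
u_2 = (15 − 15) + 1.91·50 = 95.5.

95.5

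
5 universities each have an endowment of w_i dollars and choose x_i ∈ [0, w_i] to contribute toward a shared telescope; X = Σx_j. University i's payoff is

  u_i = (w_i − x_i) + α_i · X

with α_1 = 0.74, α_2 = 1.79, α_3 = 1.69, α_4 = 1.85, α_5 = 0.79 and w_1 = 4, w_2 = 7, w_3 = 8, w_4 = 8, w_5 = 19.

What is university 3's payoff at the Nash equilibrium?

38.87

∂u_i/∂x_i = α_i − 1, so university i contributes w_i if α_i > 1, else 0.
α_i > 1 for i ∈ {2, 3, 4}; NE contributions (0, 7, 8, 8, 0), X = 23.
u_3 = (8 − 8) + 1.69·23 = 38.87.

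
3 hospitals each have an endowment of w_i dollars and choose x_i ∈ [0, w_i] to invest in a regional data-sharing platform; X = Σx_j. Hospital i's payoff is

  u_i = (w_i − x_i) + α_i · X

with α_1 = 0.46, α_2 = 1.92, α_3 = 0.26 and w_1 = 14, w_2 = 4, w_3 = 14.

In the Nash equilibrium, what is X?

∂u_i/∂x_i = α_i − 1, so hospital i contributes w_i if α_i > 1, else 0.
α_i > 1 for i ∈ {2}; NE contributions (0, 4, 0), X = 4.

4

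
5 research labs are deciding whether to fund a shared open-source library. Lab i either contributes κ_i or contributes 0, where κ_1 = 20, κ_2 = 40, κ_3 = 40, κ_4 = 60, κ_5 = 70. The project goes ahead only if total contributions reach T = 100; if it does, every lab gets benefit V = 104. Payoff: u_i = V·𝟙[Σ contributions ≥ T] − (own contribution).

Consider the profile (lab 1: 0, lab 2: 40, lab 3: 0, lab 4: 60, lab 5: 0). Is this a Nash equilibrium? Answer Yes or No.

Yes

Total = 100 ≥ 100: provided.
Lab 1 (pledges 0, payoff 104): pledging 20 → total 120, payoff 84. No gain.
Lab 2 (pledges 40, payoff 64): dropping to 0 → total 60, payoff 0. No gain.
Lab 3 (pledges 0, payoff 104): pledging 40 → total 140, payoff 64. No gain.
Lab 4 (pledges 60, payoff 44): dropping to 0 → total 40, payoff 0. No gain.
Lab 5 (pledges 0, payoff 104): pledging 70 → total 170, payoff 34. No gain.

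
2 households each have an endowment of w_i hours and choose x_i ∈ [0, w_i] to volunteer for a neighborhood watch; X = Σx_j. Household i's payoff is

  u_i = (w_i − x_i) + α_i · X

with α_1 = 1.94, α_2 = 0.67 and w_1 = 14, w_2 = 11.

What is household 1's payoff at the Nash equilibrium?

∂u_i/∂x_i = α_i − 1, so household i contributes w_i if α_i > 1, else 0.
α_i > 1 for i ∈ {1}; NE contributions (14, 0), X = 14.
u_1 = (14 − 14) + 1.94·14 = 27.16.

27.16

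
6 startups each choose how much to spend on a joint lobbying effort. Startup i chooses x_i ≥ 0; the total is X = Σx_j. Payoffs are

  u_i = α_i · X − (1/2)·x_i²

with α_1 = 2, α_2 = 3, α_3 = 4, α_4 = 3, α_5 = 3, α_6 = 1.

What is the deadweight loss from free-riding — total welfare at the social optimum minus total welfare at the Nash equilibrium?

Startup i's FOC: ∂u_i/∂x_i = α_i − x_i = 0, so x_i* = α_i.
NE contributions = (2, 3, 4, 3, 3, 1); X = 16.
W^NE = (Σα)·X − ½Σα_i² = 16² − ½·48 = 232.
Planner sets x_i = Σα_j = 16 for every i, so X^SO = 6·16 = 96.
W^SO = (Σα)·X^SO − ½·6·(Σα)² = (6/2)·16² = 768.
Deadweight loss = W^SO − W^NE = 536.

536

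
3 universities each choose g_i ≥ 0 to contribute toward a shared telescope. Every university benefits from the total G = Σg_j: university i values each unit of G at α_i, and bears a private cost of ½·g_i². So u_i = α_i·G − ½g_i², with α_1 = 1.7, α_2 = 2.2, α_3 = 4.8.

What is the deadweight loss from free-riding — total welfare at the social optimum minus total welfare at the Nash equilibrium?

53.23

University i's FOC: ∂u_i/∂g_i = α_i − g_i = 0, so g_i* = α_i.
NE contributions = (1.7, 2.2, 4.8); G = 8.7.
W^NE = (Σα)·G − ½Σα_i² = 8.7² − ½·30.77 = 60.305.
Planner sets g_i = Σα_j = 8.7 for every i, so G^SO = 3·8.7 = 26.1.
W^SO = (Σα)·G^SO − ½·3·(Σα)² = (3/2)·8.7² = 113.535.
Deadweight loss = W^SO − W^NE = 53.23.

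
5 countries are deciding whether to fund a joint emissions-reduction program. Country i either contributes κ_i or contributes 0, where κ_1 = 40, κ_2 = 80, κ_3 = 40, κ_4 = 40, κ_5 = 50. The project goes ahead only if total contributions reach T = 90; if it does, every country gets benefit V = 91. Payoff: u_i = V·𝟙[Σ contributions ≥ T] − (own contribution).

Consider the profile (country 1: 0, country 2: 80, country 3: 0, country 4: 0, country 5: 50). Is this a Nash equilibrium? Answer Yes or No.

Yes

Total = 130 ≥ 90: provided.
Country 1 (pledges 0, payoff 91): pledging 40 → total 170, payoff 51. No gain.
Country 2 (pledges 80, payoff 11): dropping to 0 → total 50, payoff 0. No gain.
Country 3 (pledges 0, payoff 91): pledging 40 → total 170, payoff 51. No gain.
Country 4 (pledges 0, payoff 91): pledging 40 → total 170, payoff 51. No gain.
Country 5 (pledges 50, payoff 41): dropping to 0 → total 80, payoff 0. No gain.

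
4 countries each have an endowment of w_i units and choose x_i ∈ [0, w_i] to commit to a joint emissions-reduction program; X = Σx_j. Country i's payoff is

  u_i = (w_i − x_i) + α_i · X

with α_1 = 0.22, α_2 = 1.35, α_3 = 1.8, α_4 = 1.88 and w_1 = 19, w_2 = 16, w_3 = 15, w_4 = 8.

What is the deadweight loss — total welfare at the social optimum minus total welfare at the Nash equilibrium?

∂u_i/∂x_i = α_i − 1, so country i contributes w_i if α_i > 1, else 0.
α_i > 1 for i ∈ {2, 3, 4}; NE contributions (0, 16, 15, 8), X = 39.
W^NE = Σw_i − X^NE + (Σα_i)·X^NE = 58 + 4.25·39 = 223.75.
Planner: ∂(Σu_j)/∂x_i = Σα_j − 1 = 4.25 > 0, so everyone contributes w_i; X^SO = 58, W^SO = 58 + 4.25·58 = 304.5.
Deadweight loss = 80.75.

80.75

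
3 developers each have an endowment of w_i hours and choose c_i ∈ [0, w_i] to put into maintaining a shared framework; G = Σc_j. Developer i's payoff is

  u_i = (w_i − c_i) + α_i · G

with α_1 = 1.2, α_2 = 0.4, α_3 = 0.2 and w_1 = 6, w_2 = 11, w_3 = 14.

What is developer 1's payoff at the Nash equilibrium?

∂u_i/∂c_i = α_i − 1, so developer i contributes w_i if α_i > 1, else 0.
α_i > 1 for i ∈ {1}; NE contributions (6, 0, 0), G = 6.
u_1 = (6 − 6) + 1.2·6 = 7.2.

7.2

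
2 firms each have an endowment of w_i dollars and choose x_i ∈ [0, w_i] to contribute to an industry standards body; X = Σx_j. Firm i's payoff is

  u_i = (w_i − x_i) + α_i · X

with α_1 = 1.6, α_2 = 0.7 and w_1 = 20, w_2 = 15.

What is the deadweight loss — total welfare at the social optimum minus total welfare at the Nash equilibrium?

∂u_i/∂x_i = α_i − 1, so firm i contributes w_i if α_i > 1, else 0.
α_i > 1 for i ∈ {1}; NE contributions (20, 0), X = 20.
W^NE = Σw_i − X^NE + (Σα_i)·X^NE = 35 + 1.3·20 = 61.
Planner: ∂(Σu_j)/∂x_i = Σα_j − 1 = 1.3 > 0, so everyone contributes w_i; X^SO = 35, W^SO = 35 + 1.3·35 = 80.5.
Deadweight loss = 19.5.

19.5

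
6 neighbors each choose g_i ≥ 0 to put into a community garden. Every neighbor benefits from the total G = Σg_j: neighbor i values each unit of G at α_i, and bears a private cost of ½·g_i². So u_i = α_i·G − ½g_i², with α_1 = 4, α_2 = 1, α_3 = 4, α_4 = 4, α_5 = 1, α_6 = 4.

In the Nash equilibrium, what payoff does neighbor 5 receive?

17.5

Neighbor i's FOC: ∂u_i/∂g_i = α_i − g_i = 0, so g_i* = α_i.
NE contributions = (4, 1, 4, 4, 1, 4); G = 18.
u_5 = α_5·G − ½·(g_5)² = 1·18 − ½·1² = 17.5.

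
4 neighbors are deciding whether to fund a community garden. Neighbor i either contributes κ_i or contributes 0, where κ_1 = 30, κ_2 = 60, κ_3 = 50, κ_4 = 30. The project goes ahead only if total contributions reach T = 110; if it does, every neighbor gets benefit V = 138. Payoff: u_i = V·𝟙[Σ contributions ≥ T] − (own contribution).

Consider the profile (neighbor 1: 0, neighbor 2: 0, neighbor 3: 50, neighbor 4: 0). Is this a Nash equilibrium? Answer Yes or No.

Total = 50 < 110: not provided.
Neighbor 1 (pledges 0, payoff 0): pledging 30 → total 80, payoff -30. No gain.
Neighbor 2 (pledges 0, payoff 0): pledging 60 → total 110, payoff 78. Profitable deviation.

No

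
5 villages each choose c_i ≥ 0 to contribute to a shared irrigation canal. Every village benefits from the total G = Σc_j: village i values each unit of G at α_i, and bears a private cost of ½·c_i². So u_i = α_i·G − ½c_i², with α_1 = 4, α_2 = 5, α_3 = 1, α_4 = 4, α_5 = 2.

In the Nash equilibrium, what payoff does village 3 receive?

15.5

Village i's FOC: ∂u_i/∂c_i = α_i − c_i = 0, so c_i* = α_i.
NE contributions = (4, 5, 1, 4, 2); G = 16.
u_3 = α_3·G − ½·(c_3)² = 1·16 − ½·1² = 15.5.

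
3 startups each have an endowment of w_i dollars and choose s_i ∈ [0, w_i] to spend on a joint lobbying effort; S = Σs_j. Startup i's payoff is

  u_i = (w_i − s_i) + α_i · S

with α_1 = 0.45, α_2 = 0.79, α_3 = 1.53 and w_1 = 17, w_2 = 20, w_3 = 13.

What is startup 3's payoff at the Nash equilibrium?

19.89

∂u_i/∂s_i = α_i − 1, so startup i contributes w_i if α_i > 1, else 0.
α_i > 1 for i ∈ {3}; NE contributions (0, 0, 13), S = 13.
u_3 = (13 − 13) + 1.53·13 = 19.89.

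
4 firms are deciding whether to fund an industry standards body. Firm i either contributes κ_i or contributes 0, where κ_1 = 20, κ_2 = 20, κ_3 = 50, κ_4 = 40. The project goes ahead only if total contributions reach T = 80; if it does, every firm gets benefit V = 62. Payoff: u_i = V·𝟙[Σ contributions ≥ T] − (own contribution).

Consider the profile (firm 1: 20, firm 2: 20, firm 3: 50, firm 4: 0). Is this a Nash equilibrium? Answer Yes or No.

Yes

Total = 90 ≥ 80: provided.
Firm 1 (pledges 20, payoff 42): dropping to 0 → total 70, payoff 0. No gain.
Firm 2 (pledges 20, payoff 42): dropping to 0 → total 70, payoff 0. No gain.
Firm 3 (pledges 50, payoff 12): dropping to 0 → total 40, payoff 0. No gain.
Firm 4 (pledges 0, payoff 62): pledging 40 → total 130, payoff 22. No gain.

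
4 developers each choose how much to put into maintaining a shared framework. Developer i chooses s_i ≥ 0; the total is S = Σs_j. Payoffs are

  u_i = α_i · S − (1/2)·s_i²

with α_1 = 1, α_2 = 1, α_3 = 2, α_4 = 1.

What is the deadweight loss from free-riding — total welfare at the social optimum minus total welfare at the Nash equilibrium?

Developer i's FOC: ∂u_i/∂s_i = α_i − s_i = 0, so s_i* = α_i.
NE contributions = (1, 1, 2, 1); S = 5.
W^NE = (Σα)·S − ½Σα_i² = 5² − ½·7 = 21.5.
Planner sets s_i = Σα_j = 5 for every i, so S^SO = 4·5 = 20.
W^SO = (Σα)·S^SO − ½·4·(Σα)² = (4/2)·5² = 50.
Deadweight loss = W^SO − W^NE = 28.5.

28.5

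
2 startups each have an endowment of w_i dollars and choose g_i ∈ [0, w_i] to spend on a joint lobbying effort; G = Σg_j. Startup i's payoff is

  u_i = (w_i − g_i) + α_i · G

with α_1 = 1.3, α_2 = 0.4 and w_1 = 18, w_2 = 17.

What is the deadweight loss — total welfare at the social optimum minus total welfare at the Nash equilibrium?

∂u_i/∂g_i = α_i − 1, so startup i contributes w_i if α_i > 1, else 0.
α_i > 1 for i ∈ {1}; NE contributions (18, 0), G = 18.
W^NE = Σw_i − G^NE + (Σα_i)·G^NE = 35 + 0.7·18 = 47.6.
Planner: ∂(Σu_j)/∂g_i = Σα_j − 1 = 0.7 > 0, so everyone contributes w_i; G^SO = 35, W^SO = 35 + 0.7·35 = 59.5.
Deadweight loss = 11.9.

11.9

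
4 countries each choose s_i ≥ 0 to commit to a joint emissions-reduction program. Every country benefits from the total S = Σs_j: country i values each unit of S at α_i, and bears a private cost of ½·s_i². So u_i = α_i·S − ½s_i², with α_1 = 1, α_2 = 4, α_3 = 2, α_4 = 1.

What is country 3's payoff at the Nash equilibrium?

14

Country i's FOC: ∂u_i/∂s_i = α_i − s_i = 0, so s_i* = α_i.
NE contributions = (1, 4, 2, 1); S = 8.
u_3 = α_3·S − ½·(s_3)² = 2·8 − ½·2² = 14.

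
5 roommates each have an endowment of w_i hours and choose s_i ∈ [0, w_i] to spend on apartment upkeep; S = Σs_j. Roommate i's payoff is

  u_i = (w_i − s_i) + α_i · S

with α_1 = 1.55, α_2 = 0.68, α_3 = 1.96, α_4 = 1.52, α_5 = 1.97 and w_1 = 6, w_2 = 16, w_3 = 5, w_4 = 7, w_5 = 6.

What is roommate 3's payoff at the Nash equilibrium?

47.04

∂u_i/∂s_i = α_i − 1, so roommate i contributes w_i if α_i > 1, else 0.
α_i > 1 for i ∈ {1, 3, 4, 5}; NE contributions (6, 0, 5, 7, 6), S = 24.
u_3 = (5 − 5) + 1.96·24 = 47.04.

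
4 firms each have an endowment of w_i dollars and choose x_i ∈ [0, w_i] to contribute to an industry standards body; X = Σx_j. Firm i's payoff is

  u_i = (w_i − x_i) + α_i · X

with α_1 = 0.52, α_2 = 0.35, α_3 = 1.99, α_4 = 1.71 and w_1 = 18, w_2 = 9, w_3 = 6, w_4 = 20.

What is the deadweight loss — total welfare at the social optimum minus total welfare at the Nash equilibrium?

∂u_i/∂x_i = α_i − 1, so firm i contributes w_i if α_i > 1, else 0.
α_i > 1 for i ∈ {3, 4}; NE contributions (0, 0, 6, 20), X = 26.
W^NE = Σw_i − X^NE + (Σα_i)·X^NE = 53 + 3.57·26 = 145.82.
Planner: ∂(Σu_j)/∂x_i = Σα_j − 1 = 3.57 > 0, so everyone contributes w_i; X^SO = 53, W^SO = 53 + 3.57·53 = 242.21.
Deadweight loss = 96.39.

96.39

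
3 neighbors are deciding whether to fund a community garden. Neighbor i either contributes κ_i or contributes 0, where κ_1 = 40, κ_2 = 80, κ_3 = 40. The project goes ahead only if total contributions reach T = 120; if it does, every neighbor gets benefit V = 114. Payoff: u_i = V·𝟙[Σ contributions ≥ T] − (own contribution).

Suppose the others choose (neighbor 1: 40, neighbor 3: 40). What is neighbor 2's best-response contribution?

Others' total = 80. Contributing 80 brings total to 160 ≥ 120: gain V − κ_2 = 34.
Best response: 80.

80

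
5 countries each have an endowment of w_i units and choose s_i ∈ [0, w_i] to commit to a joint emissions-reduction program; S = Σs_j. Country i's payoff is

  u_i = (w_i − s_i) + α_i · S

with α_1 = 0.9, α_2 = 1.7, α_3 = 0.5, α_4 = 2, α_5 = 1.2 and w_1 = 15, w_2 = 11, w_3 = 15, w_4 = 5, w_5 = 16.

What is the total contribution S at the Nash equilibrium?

∂u_i/∂s_i = α_i − 1, so country i contributes w_i if α_i > 1, else 0.
α_i > 1 for i ∈ {2, 4, 5}; NE contributions (0, 11, 0, 5, 16), S = 32.

32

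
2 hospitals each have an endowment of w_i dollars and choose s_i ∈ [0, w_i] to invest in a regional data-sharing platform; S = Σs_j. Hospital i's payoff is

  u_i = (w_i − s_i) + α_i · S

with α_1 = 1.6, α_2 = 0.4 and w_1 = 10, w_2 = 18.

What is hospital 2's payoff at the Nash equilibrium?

22

∂u_i/∂s_i = α_i − 1, so hospital i contributes w_i if α_i > 1, else 0.
α_i > 1 for i ∈ {1}; NE contributions (10, 0), S = 10.
u_2 = (18 − 0) + 0.4·10 = 22.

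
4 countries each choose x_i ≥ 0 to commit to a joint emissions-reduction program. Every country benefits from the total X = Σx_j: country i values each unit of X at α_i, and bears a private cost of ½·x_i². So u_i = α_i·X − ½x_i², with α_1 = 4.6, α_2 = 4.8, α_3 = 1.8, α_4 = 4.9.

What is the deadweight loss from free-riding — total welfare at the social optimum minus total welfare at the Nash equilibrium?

294.935

Country i's FOC: ∂u_i/∂x_i = α_i − x_i = 0, so x_i* = α_i.
NE contributions = (4.6, 4.8, 1.8, 4.9); X = 16.1.
W^NE = (Σα)·X − ½Σα_i² = 16.1² − ½·71.45 = 223.485.
Planner sets x_i = Σα_j = 16.1 for every i, so X^SO = 4·16.1 = 64.4.
W^SO = (Σα)·X^SO − ½·4·(Σα)² = (4/2)·16.1² = 518.42.
Deadweight loss = W^SO − W^NE = 294.935.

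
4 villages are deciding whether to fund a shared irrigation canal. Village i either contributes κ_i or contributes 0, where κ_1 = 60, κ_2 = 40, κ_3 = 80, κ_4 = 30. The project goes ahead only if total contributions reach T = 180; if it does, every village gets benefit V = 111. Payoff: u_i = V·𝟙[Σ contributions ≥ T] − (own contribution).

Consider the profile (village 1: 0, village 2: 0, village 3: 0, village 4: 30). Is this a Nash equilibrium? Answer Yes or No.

No

Total = 30 < 180: not provided.
Village 1 (pledges 0, payoff 0): pledging 60 → total 90, payoff -60. No gain.
Village 2 (pledges 0, payoff 0): pledging 40 → total 70, payoff -40. No gain.
Village 3 (pledges 0, payoff 0): pledging 80 → total 110, payoff -80. No gain.
Village 4 (pledges 30, payoff -30): dropping to 0 → total 0, payoff 0. Profitable deviation.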